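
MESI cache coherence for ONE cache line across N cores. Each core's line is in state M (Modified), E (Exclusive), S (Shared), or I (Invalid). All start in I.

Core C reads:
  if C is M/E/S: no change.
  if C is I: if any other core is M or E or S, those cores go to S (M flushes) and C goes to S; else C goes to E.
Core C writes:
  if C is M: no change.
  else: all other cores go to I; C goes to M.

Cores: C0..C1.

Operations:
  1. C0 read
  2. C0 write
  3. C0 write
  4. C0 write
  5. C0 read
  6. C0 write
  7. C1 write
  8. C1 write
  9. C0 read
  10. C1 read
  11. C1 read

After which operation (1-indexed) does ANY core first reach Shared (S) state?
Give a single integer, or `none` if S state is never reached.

Answer: 9

Derivation:
Op 1: C0 read [C0 read from I: no other sharers -> C0=E (exclusive)] -> [E,I]
Op 2: C0 write [C0 write: invalidate none -> C0=M] -> [M,I]
Op 3: C0 write [C0 write: already M (modified), no change] -> [M,I]
Op 4: C0 write [C0 write: already M (modified), no change] -> [M,I]
Op 5: C0 read [C0 read: already in M, no change] -> [M,I]
Op 6: C0 write [C0 write: already M (modified), no change] -> [M,I]
Op 7: C1 write [C1 write: invalidate ['C0=M'] -> C1=M] -> [I,M]
Op 8: C1 write [C1 write: already M (modified), no change] -> [I,M]
Op 9: C0 read [C0 read from I: others=['C1=M'] -> C0=S, others downsized to S] -> [S,S]
  -> First S state at op 9; remaining ops need not be traced.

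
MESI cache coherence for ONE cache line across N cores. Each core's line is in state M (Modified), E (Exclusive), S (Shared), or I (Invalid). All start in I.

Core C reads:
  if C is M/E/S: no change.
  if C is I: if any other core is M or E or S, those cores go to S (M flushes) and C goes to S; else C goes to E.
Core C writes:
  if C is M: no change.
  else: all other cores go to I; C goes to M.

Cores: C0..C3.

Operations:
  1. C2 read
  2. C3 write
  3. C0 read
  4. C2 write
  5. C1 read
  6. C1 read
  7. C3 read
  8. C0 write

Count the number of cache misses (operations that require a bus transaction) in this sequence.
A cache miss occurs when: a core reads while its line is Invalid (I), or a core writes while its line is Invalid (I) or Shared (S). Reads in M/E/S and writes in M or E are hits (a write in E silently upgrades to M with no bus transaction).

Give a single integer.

Answer: 7

Derivation:
Op 1: C2 read [C2 read from I: no other sharers -> C2=E (exclusive)] -> [I,I,E,I] [MISS #1: read from I]
Op 2: C3 write [C3 write: invalidate ['C2=E'] -> C3=M] -> [I,I,I,M] [MISS #2: write from I]
Op 3: C0 read [C0 read from I: others=['C3=M'] -> C0=S, others downsized to S] -> [S,I,I,S] [MISS #3: read from I]
Op 4: C2 write [C2 write: invalidate ['C0=S', 'C3=S'] -> C2=M] -> [I,I,M,I] [MISS #4: write from I]
Op 5: C1 read [C1 read from I: others=['C2=M'] -> C1=S, others downsized to S] -> [I,S,S,I] [MISS #5: read from I]
Op 6: C1 read [C1 read: already in S, no change] -> [I,S,S,I] [hit: read from S]
Op 7: C3 read [C3 read from I: others=['C1=S', 'C2=S'] -> C3=S, others downsized to S] -> [I,S,S,S] [MISS #6: read from I]
Op 8: C0 write [C0 write: invalidate ['C1=S', 'C2=S', 'C3=S'] -> C0=M] -> [M,I,I,I] [MISS #7: write from I]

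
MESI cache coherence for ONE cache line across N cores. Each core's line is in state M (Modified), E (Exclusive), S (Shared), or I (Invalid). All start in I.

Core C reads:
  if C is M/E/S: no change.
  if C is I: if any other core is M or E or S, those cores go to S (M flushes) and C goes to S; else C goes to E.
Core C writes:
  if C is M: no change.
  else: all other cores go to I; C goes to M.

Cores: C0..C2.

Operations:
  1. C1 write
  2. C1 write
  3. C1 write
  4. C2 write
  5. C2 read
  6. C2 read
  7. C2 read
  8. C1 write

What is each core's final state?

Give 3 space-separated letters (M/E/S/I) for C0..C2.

Op 1: C1 write [C1 write: invalidate none -> C1=M] -> [I,M,I]
Op 2: C1 write [C1 write: already M (modified), no change] -> [I,M,I]
Op 3: C1 write [C1 write: already M (modified), no change] -> [I,M,I]
Op 4: C2 write [C2 write: invalidate ['C1=M'] -> C2=M] -> [I,I,M]
Op 5: C2 read [C2 read: already in M, no change] -> [I,I,M]
Op 6: C2 read [C2 read: already in M, no change] -> [I,I,M]
Op 7: C2 read [C2 read: already in M, no change] -> [I,I,M]
Op 8: C1 write [C1 write: invalidate ['C2=M'] -> C1=M] -> [I,M,I]

Answer: I M I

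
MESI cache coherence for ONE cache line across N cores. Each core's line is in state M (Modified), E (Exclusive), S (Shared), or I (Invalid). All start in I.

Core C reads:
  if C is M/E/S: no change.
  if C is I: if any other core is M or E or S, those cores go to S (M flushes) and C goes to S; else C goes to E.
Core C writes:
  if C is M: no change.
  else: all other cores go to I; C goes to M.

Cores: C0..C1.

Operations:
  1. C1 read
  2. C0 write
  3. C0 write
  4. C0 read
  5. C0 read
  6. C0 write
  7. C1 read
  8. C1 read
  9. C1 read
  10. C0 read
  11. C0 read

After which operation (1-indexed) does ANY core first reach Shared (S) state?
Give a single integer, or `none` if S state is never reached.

Op 1: C1 read [C1 read from I: no other sharers -> C1=E (exclusive)] -> [I,E]
Op 2: C0 write [C0 write: invalidate ['C1=E'] -> C0=M] -> [M,I]
Op 3: C0 write [C0 write: already M (modified), no change] -> [M,I]
Op 4: C0 read [C0 read: already in M, no change] -> [M,I]
Op 5: C0 read [C0 read: already in M, no change] -> [M,I]
Op 6: C0 write [C0 write: already M (modified), no change] -> [M,I]
Op 7: C1 read [C1 read from I: others=['C0=M'] -> C1=S, others downsized to S] -> [S,S]
  -> First S state at op 7; remaining ops need not be traced.

Answer: 7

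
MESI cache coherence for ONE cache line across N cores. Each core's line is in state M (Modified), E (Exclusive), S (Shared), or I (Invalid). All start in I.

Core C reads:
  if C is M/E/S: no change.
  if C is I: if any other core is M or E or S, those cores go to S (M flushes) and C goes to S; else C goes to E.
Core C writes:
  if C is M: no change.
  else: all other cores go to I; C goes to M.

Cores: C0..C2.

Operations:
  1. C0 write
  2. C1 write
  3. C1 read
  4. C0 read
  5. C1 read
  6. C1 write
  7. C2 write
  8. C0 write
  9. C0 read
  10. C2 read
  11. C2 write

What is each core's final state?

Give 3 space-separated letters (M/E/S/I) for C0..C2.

Op 1: C0 write [C0 write: invalidate none -> C0=M] -> [M,I,I]
Op 2: C1 write [C1 write: invalidate ['C0=M'] -> C1=M] -> [I,M,I]
Op 3: C1 read [C1 read: already in M, no change] -> [I,M,I]
Op 4: C0 read [C0 read from I: others=['C1=M'] -> C0=S, others downsized to S] -> [S,S,I]
Op 5: C1 read [C1 read: already in S, no change] -> [S,S,I]
Op 6: C1 write [C1 write: invalidate ['C0=S'] -> C1=M] -> [I,M,I]
Op 7: C2 write [C2 write: invalidate ['C1=M'] -> C2=M] -> [I,I,M]
Op 8: C0 write [C0 write: invalidate ['C2=M'] -> C0=M] -> [M,I,I]
Op 9: C0 read [C0 read: already in M, no change] -> [M,I,I]
Op 10: C2 read [C2 read from I: others=['C0=M'] -> C2=S, others downsized to S] -> [S,I,S]
Op 11: C2 write [C2 write: invalidate ['C0=S'] -> C2=M] -> [I,I,M]

Answer: I I M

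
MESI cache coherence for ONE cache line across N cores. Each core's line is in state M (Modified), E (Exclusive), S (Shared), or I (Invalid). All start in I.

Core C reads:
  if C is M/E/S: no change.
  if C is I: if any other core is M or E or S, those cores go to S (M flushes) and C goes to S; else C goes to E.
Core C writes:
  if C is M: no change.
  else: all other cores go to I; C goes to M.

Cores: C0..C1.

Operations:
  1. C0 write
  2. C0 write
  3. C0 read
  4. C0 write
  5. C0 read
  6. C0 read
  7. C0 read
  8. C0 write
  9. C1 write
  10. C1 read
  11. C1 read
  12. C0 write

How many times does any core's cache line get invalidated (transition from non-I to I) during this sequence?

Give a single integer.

Answer: 2

Derivation:
Op 1: C0 write [C0 write: invalidate none -> C0=M] -> [M,I] (invalidations this op: 0; running total: 0)
Op 2: C0 write [C0 write: already M (modified), no change] -> [M,I] (invalidations this op: 0; running total: 0)
Op 3: C0 read [C0 read: already in M, no change] -> [M,I] (invalidations this op: 0; running total: 0)
Op 4: C0 write [C0 write: already M (modified), no change] -> [M,I] (invalidations this op: 0; running total: 0)
Op 5: C0 read [C0 read: already in M, no change] -> [M,I] (invalidations this op: 0; running total: 0)
Op 6: C0 read [C0 read: already in M, no change] -> [M,I] (invalidations this op: 0; running total: 0)
Op 7: C0 read [C0 read: already in M, no change] -> [M,I] (invalidations this op: 0; running total: 0)
Op 8: C0 write [C0 write: already M (modified), no change] -> [M,I] (invalidations this op: 0; running total: 0)
Op 9: C1 write [C1 write: invalidate ['C0=M'] -> C1=M] -> [I,M] (invalidations this op: 1; running total: 1)
Op 10: C1 read [C1 read: already in M, no change] -> [I,M] (invalidations this op: 0; running total: 1)
Op 11: C1 read [C1 read: already in M, no change] -> [I,M] (invalidations this op: 0; running total: 1)
Op 12: C0 write [C0 write: invalidate ['C1=M'] -> C0=M] -> [M,I] (invalidations this op: 1; running total: 2)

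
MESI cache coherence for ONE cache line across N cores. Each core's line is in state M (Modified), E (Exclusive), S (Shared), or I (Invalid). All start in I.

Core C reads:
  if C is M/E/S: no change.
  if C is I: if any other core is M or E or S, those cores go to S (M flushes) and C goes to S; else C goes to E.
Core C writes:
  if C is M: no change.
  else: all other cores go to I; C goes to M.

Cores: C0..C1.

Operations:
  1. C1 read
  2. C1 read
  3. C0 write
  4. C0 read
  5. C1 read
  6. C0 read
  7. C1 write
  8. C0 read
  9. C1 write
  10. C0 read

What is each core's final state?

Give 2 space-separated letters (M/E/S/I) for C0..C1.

Op 1: C1 read [C1 read from I: no other sharers -> C1=E (exclusive)] -> [I,E]
Op 2: C1 read [C1 read: already in E, no change] -> [I,E]
Op 3: C0 write [C0 write: invalidate ['C1=E'] -> C0=M] -> [M,I]
Op 4: C0 read [C0 read: already in M, no change] -> [M,I]
Op 5: C1 read [C1 read from I: others=['C0=M'] -> C1=S, others downsized to S] -> [S,S]
Op 6: C0 read [C0 read: already in S, no change] -> [S,S]
Op 7: C1 write [C1 write: invalidate ['C0=S'] -> C1=M] -> [I,M]
Op 8: C0 read [C0 read from I: others=['C1=M'] -> C0=S, others downsized to S] -> [S,S]
Op 9: C1 write [C1 write: invalidate ['C0=S'] -> C1=M] -> [I,M]
Op 10: C0 read [C0 read from I: others=['C1=M'] -> C0=S, others downsized to S] -> [S,S]

Answer: S S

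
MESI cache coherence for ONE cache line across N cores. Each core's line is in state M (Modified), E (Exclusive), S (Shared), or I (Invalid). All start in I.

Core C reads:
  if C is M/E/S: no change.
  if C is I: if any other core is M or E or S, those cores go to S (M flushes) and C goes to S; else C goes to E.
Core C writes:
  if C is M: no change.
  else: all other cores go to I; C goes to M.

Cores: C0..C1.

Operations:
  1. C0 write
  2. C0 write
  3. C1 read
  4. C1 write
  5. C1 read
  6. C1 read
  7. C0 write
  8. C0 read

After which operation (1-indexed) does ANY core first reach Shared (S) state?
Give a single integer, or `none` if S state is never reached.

Op 1: C0 write [C0 write: invalidate none -> C0=M] -> [M,I]
Op 2: C0 write [C0 write: already M (modified), no change] -> [M,I]
Op 3: C1 read [C1 read from I: others=['C0=M'] -> C1=S, others downsized to S] -> [S,S]
  -> First S state at op 3; remaining ops need not be traced.

Answer: 3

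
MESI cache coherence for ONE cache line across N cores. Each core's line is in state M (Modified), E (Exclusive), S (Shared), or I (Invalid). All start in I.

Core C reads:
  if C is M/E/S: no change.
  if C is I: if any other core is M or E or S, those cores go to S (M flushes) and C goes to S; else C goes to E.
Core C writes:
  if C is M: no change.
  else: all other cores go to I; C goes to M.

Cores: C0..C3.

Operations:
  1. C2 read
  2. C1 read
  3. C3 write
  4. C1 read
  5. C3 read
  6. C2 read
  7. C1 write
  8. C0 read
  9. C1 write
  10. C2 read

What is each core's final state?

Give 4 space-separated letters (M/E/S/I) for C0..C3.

Op 1: C2 read [C2 read from I: no other sharers -> C2=E (exclusive)] -> [I,I,E,I]
Op 2: C1 read [C1 read from I: others=['C2=E'] -> C1=S, others downsized to S] -> [I,S,S,I]
Op 3: C3 write [C3 write: invalidate ['C1=S', 'C2=S'] -> C3=M] -> [I,I,I,M]
Op 4: C1 read [C1 read from I: others=['C3=M'] -> C1=S, others downsized to S] -> [I,S,I,S]
Op 5: C3 read [C3 read: already in S, no change] -> [I,S,I,S]
Op 6: C2 read [C2 read from I: others=['C1=S', 'C3=S'] -> C2=S, others downsized to S] -> [I,S,S,S]
Op 7: C1 write [C1 write: invalidate ['C2=S', 'C3=S'] -> C1=M] -> [I,M,I,I]
Op 8: C0 read [C0 read from I: others=['C1=M'] -> C0=S, others downsized to S] -> [S,S,I,I]
Op 9: C1 write [C1 write: invalidate ['C0=S'] -> C1=M] -> [I,M,I,I]
Op 10: C2 read [C2 read from I: others=['C1=M'] -> C2=S, others downsized to S] -> [I,S,S,I]

Answer: I S S I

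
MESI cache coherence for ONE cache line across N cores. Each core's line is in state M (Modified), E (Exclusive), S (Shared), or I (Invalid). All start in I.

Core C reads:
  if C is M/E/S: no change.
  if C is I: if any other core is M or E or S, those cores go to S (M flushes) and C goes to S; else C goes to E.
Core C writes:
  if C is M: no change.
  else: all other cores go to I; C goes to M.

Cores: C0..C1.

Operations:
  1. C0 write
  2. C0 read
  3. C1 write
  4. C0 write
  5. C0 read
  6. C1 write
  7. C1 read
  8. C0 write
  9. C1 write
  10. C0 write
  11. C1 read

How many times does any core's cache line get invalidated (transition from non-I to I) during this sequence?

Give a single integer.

Answer: 6

Derivation:
Op 1: C0 write [C0 write: invalidate none -> C0=M] -> [M,I] (invalidations this op: 0; running total: 0)
Op 2: C0 read [C0 read: already in M, no change] -> [M,I] (invalidations this op: 0; running total: 0)
Op 3: C1 write [C1 write: invalidate ['C0=M'] -> C1=M] -> [I,M] (invalidations this op: 1; running total: 1)
Op 4: C0 write [C0 write: invalidate ['C1=M'] -> C0=M] -> [M,I] (invalidations this op: 1; running total: 2)
Op 5: C0 read [C0 read: already in M, no change] -> [M,I] (invalidations this op: 0; running total: 2)
Op 6: C1 write [C1 write: invalidate ['C0=M'] -> C1=M] -> [I,M] (invalidations this op: 1; running total: 3)
Op 7: C1 read [C1 read: already in M, no change] -> [I,M] (invalidations this op: 0; running total: 3)
Op 8: C0 write [C0 write: invalidate ['C1=M'] -> C0=M] -> [M,I] (invalidations this op: 1; running total: 4)
Op 9: C1 write [C1 write: invalidate ['C0=M'] -> C1=M] -> [I,M] (invalidations this op: 1; running total: 5)
Op 10: C0 write [C0 write: invalidate ['C1=M'] -> C0=M] -> [M,I] (invalidations this op: 1; running total: 6)
Op 11: C1 read [C1 read from I: others=['C0=M'] -> C1=S, others downsized to S] -> [S,S] (invalidations this op: 0; running total: 6)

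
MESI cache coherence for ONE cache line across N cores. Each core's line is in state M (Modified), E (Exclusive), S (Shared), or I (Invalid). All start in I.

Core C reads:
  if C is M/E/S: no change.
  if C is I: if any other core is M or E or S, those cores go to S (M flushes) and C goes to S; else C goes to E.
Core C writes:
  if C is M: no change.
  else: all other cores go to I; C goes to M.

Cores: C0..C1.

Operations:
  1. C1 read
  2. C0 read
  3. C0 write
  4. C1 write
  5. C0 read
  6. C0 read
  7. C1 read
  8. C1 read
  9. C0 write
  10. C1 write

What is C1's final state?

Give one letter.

Answer: M

Derivation:
Op 1: C1 read [C1 read from I: no other sharers -> C1=E (exclusive)] -> [I,E]
Op 2: C0 read [C0 read from I: others=['C1=E'] -> C0=S, others downsized to S] -> [S,S]
Op 3: C0 write [C0 write: invalidate ['C1=S'] -> C0=M] -> [M,I]
Op 4: C1 write [C1 write: invalidate ['C0=M'] -> C1=M] -> [I,M]
Op 5: C0 read [C0 read from I: others=['C1=M'] -> C0=S, others downsized to S] -> [S,S]
Op 6: C0 read [C0 read: already in S, no change] -> [S,S]
Op 7: C1 read [C1 read: already in S, no change] -> [S,S]
Op 8: C1 read [C1 read: already in S, no change] -> [S,S]
Op 9: C0 write [C0 write: invalidate ['C1=S'] -> C0=M] -> [M,I]
Op 10: C1 write [C1 write: invalidate ['C0=M'] -> C1=M] -> [I,M]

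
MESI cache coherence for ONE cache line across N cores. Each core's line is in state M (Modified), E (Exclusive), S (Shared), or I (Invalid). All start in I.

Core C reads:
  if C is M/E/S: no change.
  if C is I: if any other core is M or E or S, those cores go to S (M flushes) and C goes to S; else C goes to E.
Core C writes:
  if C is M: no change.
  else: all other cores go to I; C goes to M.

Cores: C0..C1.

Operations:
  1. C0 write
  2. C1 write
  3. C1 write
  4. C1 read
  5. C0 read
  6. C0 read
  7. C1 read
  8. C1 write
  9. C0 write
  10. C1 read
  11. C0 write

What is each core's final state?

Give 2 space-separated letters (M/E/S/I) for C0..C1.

Answer: M I

Derivation:
Op 1: C0 write [C0 write: invalidate none -> C0=M] -> [M,I]
Op 2: C1 write [C1 write: invalidate ['C0=M'] -> C1=M] -> [I,M]
Op 3: C1 write [C1 write: already M (modified), no change] -> [I,M]
Op 4: C1 read [C1 read: already in M, no change] -> [I,M]
Op 5: C0 read [C0 read from I: others=['C1=M'] -> C0=S, others downsized to S] -> [S,S]
Op 6: C0 read [C0 read: already in S, no change] -> [S,S]
Op 7: C1 read [C1 read: already in S, no change] -> [S,S]
Op 8: C1 write [C1 write: invalidate ['C0=S'] -> C1=M] -> [I,M]
Op 9: C0 write [C0 write: invalidate ['C1=M'] -> C0=M] -> [M,I]
Op 10: C1 read [C1 read from I: others=['C0=M'] -> C1=S, others downsized to S] -> [S,S]
Op 11: C0 write [C0 write: invalidate ['C1=S'] -> C0=M] -> [M,I]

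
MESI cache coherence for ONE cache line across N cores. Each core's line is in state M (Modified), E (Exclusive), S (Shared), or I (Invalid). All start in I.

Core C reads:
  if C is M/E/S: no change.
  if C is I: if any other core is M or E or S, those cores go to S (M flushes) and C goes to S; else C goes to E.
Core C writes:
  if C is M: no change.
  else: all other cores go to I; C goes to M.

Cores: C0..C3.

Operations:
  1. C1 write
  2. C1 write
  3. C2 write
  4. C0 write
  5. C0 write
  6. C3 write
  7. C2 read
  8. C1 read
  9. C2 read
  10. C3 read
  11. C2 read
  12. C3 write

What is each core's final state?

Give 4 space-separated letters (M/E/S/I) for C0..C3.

Answer: I I I M

Derivation:
Op 1: C1 write [C1 write: invalidate none -> C1=M] -> [I,M,I,I]
Op 2: C1 write [C1 write: already M (modified), no change] -> [I,M,I,I]
Op 3: C2 write [C2 write: invalidate ['C1=M'] -> C2=M] -> [I,I,M,I]
Op 4: C0 write [C0 write: invalidate ['C2=M'] -> C0=M] -> [M,I,I,I]
Op 5: C0 write [C0 write: already M (modified), no change] -> [M,I,I,I]
Op 6: C3 write [C3 write: invalidate ['C0=M'] -> C3=M] -> [I,I,I,M]
Op 7: C2 read [C2 read from I: others=['C3=M'] -> C2=S, others downsized to S] -> [I,I,S,S]
Op 8: C1 read [C1 read from I: others=['C2=S', 'C3=S'] -> C1=S, others downsized to S] -> [I,S,S,S]
Op 9: C2 read [C2 read: already in S, no change] -> [I,S,S,S]
Op 10: C3 read [C3 read: already in S, no change] -> [I,S,S,S]
Op 11: C2 read [C2 read: already in S, no change] -> [I,S,S,S]
Op 12: C3 write [C3 write: invalidate ['C1=S', 'C2=S'] -> C3=M] -> [I,I,I,M]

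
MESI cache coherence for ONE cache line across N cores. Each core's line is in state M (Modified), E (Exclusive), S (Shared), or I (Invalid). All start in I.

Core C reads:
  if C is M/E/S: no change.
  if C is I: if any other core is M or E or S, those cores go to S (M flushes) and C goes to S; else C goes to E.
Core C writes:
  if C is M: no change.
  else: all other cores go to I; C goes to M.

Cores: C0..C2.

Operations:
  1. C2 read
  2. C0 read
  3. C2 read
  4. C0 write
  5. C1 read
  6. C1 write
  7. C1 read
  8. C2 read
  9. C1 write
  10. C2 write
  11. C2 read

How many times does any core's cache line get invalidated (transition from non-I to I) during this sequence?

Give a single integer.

Op 1: C2 read [C2 read from I: no other sharers -> C2=E (exclusive)] -> [I,I,E] (invalidations this op: 0; running total: 0)
Op 2: C0 read [C0 read from I: others=['C2=E'] -> C0=S, others downsized to S] -> [S,I,S] (invalidations this op: 0; running total: 0)
Op 3: C2 read [C2 read: already in S, no change] -> [S,I,S] (invalidations this op: 0; running total: 0)
Op 4: C0 write [C0 write: invalidate ['C2=S'] -> C0=M] -> [M,I,I] (invalidations this op: 1; running total: 1)
Op 5: C1 read [C1 read from I: others=['C0=M'] -> C1=S, others downsized to S] -> [S,S,I] (invalidations this op: 0; running total: 1)
Op 6: C1 write [C1 write: invalidate ['C0=S'] -> C1=M] -> [I,M,I] (invalidations this op: 1; running total: 2)
Op 7: C1 read [C1 read: already in M, no change] -> [I,M,I] (invalidations this op: 0; running total: 2)
Op 8: C2 read [C2 read from I: others=['C1=M'] -> C2=S, others downsized to S] -> [I,S,S] (invalidations this op: 0; running total: 2)
Op 9: C1 write [C1 write: invalidate ['C2=S'] -> C1=M] -> [I,M,I] (invalidations this op: 1; running total: 3)
Op 10: C2 write [C2 write: invalidate ['C1=M'] -> C2=M] -> [I,I,M] (invalidations this op: 1; running total: 4)
Op 11: C2 read [C2 read: already in M, no change] -> [I,I,M] (invalidations this op: 0; running total: 4)

Answer: 4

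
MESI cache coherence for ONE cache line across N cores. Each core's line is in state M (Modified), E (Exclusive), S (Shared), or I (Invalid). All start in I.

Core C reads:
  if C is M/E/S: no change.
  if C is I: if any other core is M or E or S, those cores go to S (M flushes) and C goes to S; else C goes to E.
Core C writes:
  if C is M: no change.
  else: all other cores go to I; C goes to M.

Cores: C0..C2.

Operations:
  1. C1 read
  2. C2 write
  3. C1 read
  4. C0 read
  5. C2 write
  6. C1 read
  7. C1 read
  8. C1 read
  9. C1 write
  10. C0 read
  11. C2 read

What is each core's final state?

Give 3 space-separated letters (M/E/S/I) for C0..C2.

Answer: S S S

Derivation:
Op 1: C1 read [C1 read from I: no other sharers -> C1=E (exclusive)] -> [I,E,I]
Op 2: C2 write [C2 write: invalidate ['C1=E'] -> C2=M] -> [I,I,M]
Op 3: C1 read [C1 read from I: others=['C2=M'] -> C1=S, others downsized to S] -> [I,S,S]
Op 4: C0 read [C0 read from I: others=['C1=S', 'C2=S'] -> C0=S, others downsized to S] -> [S,S,S]
Op 5: C2 write [C2 write: invalidate ['C0=S', 'C1=S'] -> C2=M] -> [I,I,M]
Op 6: C1 read [C1 read from I: others=['C2=M'] -> C1=S, others downsized to S] -> [I,S,S]
Op 7: C1 read [C1 read: already in S, no change] -> [I,S,S]
Op 8: C1 read [C1 read: already in S, no change] -> [I,S,S]
Op 9: C1 write [C1 write: invalidate ['C2=S'] -> C1=M] -> [I,M,I]
Op 10: C0 read [C0 read from I: others=['C1=M'] -> C0=S, others downsized to S] -> [S,S,I]
Op 11: C2 read [C2 read from I: others=['C0=S', 'C1=S'] -> C2=S, others downsized to S] -> [S,S,S]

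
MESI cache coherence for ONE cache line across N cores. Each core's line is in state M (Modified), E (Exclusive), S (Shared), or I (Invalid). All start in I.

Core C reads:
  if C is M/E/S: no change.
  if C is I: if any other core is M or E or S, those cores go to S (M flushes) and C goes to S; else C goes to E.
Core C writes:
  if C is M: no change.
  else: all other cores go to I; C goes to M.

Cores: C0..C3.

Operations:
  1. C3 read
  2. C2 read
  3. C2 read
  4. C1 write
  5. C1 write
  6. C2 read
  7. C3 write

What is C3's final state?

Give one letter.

Answer: M

Derivation:
Op 1: C3 read [C3 read from I: no other sharers -> C3=E (exclusive)] -> [I,I,I,E]
Op 2: C2 read [C2 read from I: others=['C3=E'] -> C2=S, others downsized to S] -> [I,I,S,S]
Op 3: C2 read [C2 read: already in S, no change] -> [I,I,S,S]
Op 4: C1 write [C1 write: invalidate ['C2=S', 'C3=S'] -> C1=M] -> [I,M,I,I]
Op 5: C1 write [C1 write: already M (modified), no change] -> [I,M,I,I]
Op 6: C2 read [C2 read from I: others=['C1=M'] -> C2=S, others downsized to S] -> [I,S,S,I]
Op 7: C3 write [C3 write: invalidate ['C1=S', 'C2=S'] -> C3=M] -> [I,I,I,M]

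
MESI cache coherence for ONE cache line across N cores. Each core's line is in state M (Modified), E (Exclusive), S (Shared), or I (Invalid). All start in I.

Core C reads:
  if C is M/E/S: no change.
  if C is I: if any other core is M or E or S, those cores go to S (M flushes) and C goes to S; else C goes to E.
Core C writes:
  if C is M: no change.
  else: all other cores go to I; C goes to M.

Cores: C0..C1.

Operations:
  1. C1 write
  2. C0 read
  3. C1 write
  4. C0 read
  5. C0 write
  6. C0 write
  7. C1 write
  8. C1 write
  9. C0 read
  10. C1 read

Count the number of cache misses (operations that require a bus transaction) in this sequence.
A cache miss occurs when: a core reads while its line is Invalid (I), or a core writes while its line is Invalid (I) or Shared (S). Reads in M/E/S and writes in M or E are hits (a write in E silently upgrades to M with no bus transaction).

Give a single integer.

Answer: 7

Derivation:
Op 1: C1 write [C1 write: invalidate none -> C1=M] -> [I,M] [MISS #1: write from I]
Op 2: C0 read [C0 read from I: others=['C1=M'] -> C0=S, others downsized to S] -> [S,S] [MISS #2: read from I]
Op 3: C1 write [C1 write: invalidate ['C0=S'] -> C1=M] -> [I,M] [MISS #3: write from S]
Op 4: C0 read [C0 read from I: others=['C1=M'] -> C0=S, others downsized to S] -> [S,S] [MISS #4: read from I]
Op 5: C0 write [C0 write: invalidate ['C1=S'] -> C0=M] -> [M,I] [MISS #5: write from S]
Op 6: C0 write [C0 write: already M (modified), no change] -> [M,I] [hit: write from M]
Op 7: C1 write [C1 write: invalidate ['C0=M'] -> C1=M] -> [I,M] [MISS #6: write from I]
Op 8: C1 write [C1 write: already M (modified), no change] -> [I,M] [hit: write from M]
Op 9: C0 read [C0 read from I: others=['C1=M'] -> C0=S, others downsized to S] -> [S,S] [MISS #7: read from I]
Op 10: C1 read [C1 read: already in S, no change] -> [S,S] [hit: read from S]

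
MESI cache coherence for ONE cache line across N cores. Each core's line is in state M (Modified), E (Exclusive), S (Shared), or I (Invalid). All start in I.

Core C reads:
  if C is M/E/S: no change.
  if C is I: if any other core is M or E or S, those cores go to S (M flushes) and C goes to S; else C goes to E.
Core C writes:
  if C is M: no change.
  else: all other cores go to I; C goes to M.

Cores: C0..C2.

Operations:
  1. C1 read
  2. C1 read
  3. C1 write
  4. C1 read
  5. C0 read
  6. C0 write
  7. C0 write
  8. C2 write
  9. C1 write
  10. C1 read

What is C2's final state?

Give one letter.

Answer: I

Derivation:
Op 1: C1 read [C1 read from I: no other sharers -> C1=E (exclusive)] -> [I,E,I]
Op 2: C1 read [C1 read: already in E, no change] -> [I,E,I]
Op 3: C1 write [C1 write: invalidate none -> C1=M] -> [I,M,I]
Op 4: C1 read [C1 read: already in M, no change] -> [I,M,I]
Op 5: C0 read [C0 read from I: others=['C1=M'] -> C0=S, others downsized to S] -> [S,S,I]
Op 6: C0 write [C0 write: invalidate ['C1=S'] -> C0=M] -> [M,I,I]
Op 7: C0 write [C0 write: already M (modified), no change] -> [M,I,I]
Op 8: C2 write [C2 write: invalidate ['C0=M'] -> C2=M] -> [I,I,M]
Op 9: C1 write [C1 write: invalidate ['C2=M'] -> C1=M] -> [I,M,I]
Op 10: C1 read [C1 read: already in M, no change] -> [I,M,I]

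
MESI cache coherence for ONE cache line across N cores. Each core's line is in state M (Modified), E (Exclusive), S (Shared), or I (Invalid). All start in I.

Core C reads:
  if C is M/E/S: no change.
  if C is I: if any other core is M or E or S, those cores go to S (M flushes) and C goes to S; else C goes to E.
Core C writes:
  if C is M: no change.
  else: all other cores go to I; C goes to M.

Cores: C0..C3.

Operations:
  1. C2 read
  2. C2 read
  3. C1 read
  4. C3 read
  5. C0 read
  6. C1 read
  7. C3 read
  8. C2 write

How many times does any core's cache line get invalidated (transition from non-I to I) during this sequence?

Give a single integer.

Op 1: C2 read [C2 read from I: no other sharers -> C2=E (exclusive)] -> [I,I,E,I] (invalidations this op: 0; running total: 0)
Op 2: C2 read [C2 read: already in E, no change] -> [I,I,E,I] (invalidations this op: 0; running total: 0)
Op 3: C1 read [C1 read from I: others=['C2=E'] -> C1=S, others downsized to S] -> [I,S,S,I] (invalidations this op: 0; running total: 0)
Op 4: C3 read [C3 read from I: others=['C1=S', 'C2=S'] -> C3=S, others downsized to S] -> [I,S,S,S] (invalidations this op: 0; running total: 0)
Op 5: C0 read [C0 read from I: others=['C1=S', 'C2=S', 'C3=S'] -> C0=S, others downsized to S] -> [S,S,S,S] (invalidations this op: 0; running total: 0)
Op 6: C1 read [C1 read: already in S, no change] -> [S,S,S,S] (invalidations this op: 0; running total: 0)
Op 7: C3 read [C3 read: already in S, no change] -> [S,S,S,S] (invalidations this op: 0; running total: 0)
Op 8: C2 write [C2 write: invalidate ['C0=S', 'C1=S', 'C3=S'] -> C2=M] -> [I,I,M,I] (invalidations this op: 3; running total: 3)

Answer: 3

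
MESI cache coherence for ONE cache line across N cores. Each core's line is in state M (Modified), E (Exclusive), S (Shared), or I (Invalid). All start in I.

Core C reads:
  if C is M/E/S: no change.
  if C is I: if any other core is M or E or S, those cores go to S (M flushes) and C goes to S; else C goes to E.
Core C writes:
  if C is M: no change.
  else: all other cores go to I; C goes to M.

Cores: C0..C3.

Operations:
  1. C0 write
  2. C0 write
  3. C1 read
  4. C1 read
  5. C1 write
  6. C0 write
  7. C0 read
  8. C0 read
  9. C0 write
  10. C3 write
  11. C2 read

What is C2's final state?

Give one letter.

Answer: S

Derivation:
Op 1: C0 write [C0 write: invalidate none -> C0=M] -> [M,I,I,I]
Op 2: C0 write [C0 write: already M (modified), no change] -> [M,I,I,I]
Op 3: C1 read [C1 read from I: others=['C0=M'] -> C1=S, others downsized to S] -> [S,S,I,I]
Op 4: C1 read [C1 read: already in S, no change] -> [S,S,I,I]
Op 5: C1 write [C1 write: invalidate ['C0=S'] -> C1=M] -> [I,M,I,I]
Op 6: C0 write [C0 write: invalidate ['C1=M'] -> C0=M] -> [M,I,I,I]
Op 7: C0 read [C0 read: already in M, no change] -> [M,I,I,I]
Op 8: C0 read [C0 read: already in M, no change] -> [M,I,I,I]
Op 9: C0 write [C0 write: already M (modified), no change] -> [M,I,I,I]
Op 10: C3 write [C3 write: invalidate ['C0=M'] -> C3=M] -> [I,I,I,M]
Op 11: C2 read [C2 read from I: others=['C3=M'] -> C2=S, others downsized to S] -> [I,I,S,S]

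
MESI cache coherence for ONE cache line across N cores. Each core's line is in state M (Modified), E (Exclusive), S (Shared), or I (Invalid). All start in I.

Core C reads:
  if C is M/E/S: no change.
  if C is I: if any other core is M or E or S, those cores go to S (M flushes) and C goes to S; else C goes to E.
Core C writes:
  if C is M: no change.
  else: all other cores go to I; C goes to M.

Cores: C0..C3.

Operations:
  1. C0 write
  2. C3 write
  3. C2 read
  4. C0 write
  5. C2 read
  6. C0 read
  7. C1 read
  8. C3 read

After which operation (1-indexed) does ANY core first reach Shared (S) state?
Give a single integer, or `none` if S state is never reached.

Op 1: C0 write [C0 write: invalidate none -> C0=M] -> [M,I,I,I]
Op 2: C3 write [C3 write: invalidate ['C0=M'] -> C3=M] -> [I,I,I,M]
Op 3: C2 read [C2 read from I: others=['C3=M'] -> C2=S, others downsized to S] -> [I,I,S,S]
  -> First S state at op 3; remaining ops need not be traced.

Answer: 3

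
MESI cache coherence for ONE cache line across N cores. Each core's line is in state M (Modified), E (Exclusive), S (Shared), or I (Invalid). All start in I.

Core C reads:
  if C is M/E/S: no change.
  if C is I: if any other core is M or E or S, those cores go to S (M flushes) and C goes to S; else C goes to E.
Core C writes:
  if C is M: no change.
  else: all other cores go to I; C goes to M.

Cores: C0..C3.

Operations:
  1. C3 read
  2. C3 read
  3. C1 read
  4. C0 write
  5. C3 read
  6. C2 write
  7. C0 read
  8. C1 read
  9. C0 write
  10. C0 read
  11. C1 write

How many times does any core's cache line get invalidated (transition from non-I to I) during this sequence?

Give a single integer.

Answer: 7

Derivation:
Op 1: C3 read [C3 read from I: no other sharers -> C3=E (exclusive)] -> [I,I,I,E] (invalidations this op: 0; running total: 0)
Op 2: C3 read [C3 read: already in E, no change] -> [I,I,I,E] (invalidations this op: 0; running total: 0)
Op 3: C1 read [C1 read from I: others=['C3=E'] -> C1=S, others downsized to S] -> [I,S,I,S] (invalidations this op: 0; running total: 0)
Op 4: C0 write [C0 write: invalidate ['C1=S', 'C3=S'] -> C0=M] -> [M,I,I,I] (invalidations this op: 2; running total: 2)
Op 5: C3 read [C3 read from I: others=['C0=M'] -> C3=S, others downsized to S] -> [S,I,I,S] (invalidations this op: 0; running total: 2)
Op 6: C2 write [C2 write: invalidate ['C0=S', 'C3=S'] -> C2=M] -> [I,I,M,I] (invalidations this op: 2; running total: 4)
Op 7: C0 read [C0 read from I: others=['C2=M'] -> C0=S, others downsized to S] -> [S,I,S,I] (invalidations this op: 0; running total: 4)
Op 8: C1 read [C1 read from I: others=['C0=S', 'C2=S'] -> C1=S, others downsized to S] -> [S,S,S,I] (invalidations this op: 0; running total: 4)
Op 9: C0 write [C0 write: invalidate ['C1=S', 'C2=S'] -> C0=M] -> [M,I,I,I] (invalidations this op: 2; running total: 6)
Op 10: C0 read [C0 read: already in M, no change] -> [M,I,I,I] (invalidations this op: 0; running total: 6)
Op 11: C1 write [C1 write: invalidate ['C0=M'] -> C1=M] -> [I,M,I,I] (invalidations this op: 1; running total: 7)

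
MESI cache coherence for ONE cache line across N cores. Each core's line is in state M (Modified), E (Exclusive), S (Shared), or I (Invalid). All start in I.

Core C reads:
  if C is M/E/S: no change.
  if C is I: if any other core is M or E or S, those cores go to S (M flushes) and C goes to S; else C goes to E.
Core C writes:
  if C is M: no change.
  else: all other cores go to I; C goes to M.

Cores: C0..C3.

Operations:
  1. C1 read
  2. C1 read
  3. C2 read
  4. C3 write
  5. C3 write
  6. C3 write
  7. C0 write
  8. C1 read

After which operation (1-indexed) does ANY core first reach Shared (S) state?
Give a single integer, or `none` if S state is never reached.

Answer: 3

Derivation:
Op 1: C1 read [C1 read from I: no other sharers -> C1=E (exclusive)] -> [I,E,I,I]
Op 2: C1 read [C1 read: already in E, no change] -> [I,E,I,I]
Op 3: C2 read [C2 read from I: others=['C1=E'] -> C2=S, others downsized to S] -> [I,S,S,I]
  -> First S state at op 3; remaining ops need not be traced.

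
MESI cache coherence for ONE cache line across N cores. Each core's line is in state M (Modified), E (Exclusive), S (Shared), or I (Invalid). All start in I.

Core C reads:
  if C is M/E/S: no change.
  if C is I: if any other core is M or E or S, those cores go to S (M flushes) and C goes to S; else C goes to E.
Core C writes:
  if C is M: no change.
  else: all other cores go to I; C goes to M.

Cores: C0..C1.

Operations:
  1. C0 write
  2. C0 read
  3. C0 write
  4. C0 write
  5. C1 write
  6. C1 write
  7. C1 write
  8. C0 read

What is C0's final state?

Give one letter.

Answer: S

Derivation:
Op 1: C0 write [C0 write: invalidate none -> C0=M] -> [M,I]
Op 2: C0 read [C0 read: already in M, no change] -> [M,I]
Op 3: C0 write [C0 write: already M (modified), no change] -> [M,I]
Op 4: C0 write [C0 write: already M (modified), no change] -> [M,I]
Op 5: C1 write [C1 write: invalidate ['C0=M'] -> C1=M] -> [I,M]
Op 6: C1 write [C1 write: already M (modified), no change] -> [I,M]
Op 7: C1 write [C1 write: already M (modified), no change] -> [I,M]
Op 8: C0 read [C0 read from I: others=['C1=M'] -> C0=S, others downsized to S] -> [S,S]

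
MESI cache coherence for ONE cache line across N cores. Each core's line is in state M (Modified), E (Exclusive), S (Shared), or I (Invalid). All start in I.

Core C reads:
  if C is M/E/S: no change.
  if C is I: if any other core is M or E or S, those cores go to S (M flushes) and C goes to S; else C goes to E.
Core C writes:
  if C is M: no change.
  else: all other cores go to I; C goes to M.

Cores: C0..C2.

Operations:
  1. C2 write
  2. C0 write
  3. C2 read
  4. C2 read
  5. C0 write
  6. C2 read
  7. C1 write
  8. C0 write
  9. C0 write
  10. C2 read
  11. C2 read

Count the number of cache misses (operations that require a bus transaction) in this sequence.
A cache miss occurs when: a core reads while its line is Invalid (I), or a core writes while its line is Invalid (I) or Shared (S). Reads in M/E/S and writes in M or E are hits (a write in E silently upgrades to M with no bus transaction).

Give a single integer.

Answer: 8

Derivation:
Op 1: C2 write [C2 write: invalidate none -> C2=M] -> [I,I,M] [MISS #1: write from I]
Op 2: C0 write [C0 write: invalidate ['C2=M'] -> C0=M] -> [M,I,I] [MISS #2: write from I]
Op 3: C2 read [C2 read from I: others=['C0=M'] -> C2=S, others downsized to S] -> [S,I,S] [MISS #3: read from I]
Op 4: C2 read [C2 read: already in S, no change] -> [S,I,S] [hit: read from S]
Op 5: C0 write [C0 write: invalidate ['C2=S'] -> C0=M] -> [M,I,I] [MISS #4: write from S]
Op 6: C2 read [C2 read from I: others=['C0=M'] -> C2=S, others downsized to S] -> [S,I,S] [MISS #5: read from I]
Op 7: C1 write [C1 write: invalidate ['C0=S', 'C2=S'] -> C1=M] -> [I,M,I] [MISS #6: write from I]
Op 8: C0 write [C0 write: invalidate ['C1=M'] -> C0=M] -> [M,I,I] [MISS #7: write from I]
Op 9: C0 write [C0 write: already M (modified), no change] -> [M,I,I] [hit: write from M]
Op 10: C2 read [C2 read from I: others=['C0=M'] -> C2=S, others downsized to S] -> [S,I,S] [MISS #8: read from I]
Op 11: C2 read [C2 read: already in S, no change] -> [S,I,S] [hit: read from S]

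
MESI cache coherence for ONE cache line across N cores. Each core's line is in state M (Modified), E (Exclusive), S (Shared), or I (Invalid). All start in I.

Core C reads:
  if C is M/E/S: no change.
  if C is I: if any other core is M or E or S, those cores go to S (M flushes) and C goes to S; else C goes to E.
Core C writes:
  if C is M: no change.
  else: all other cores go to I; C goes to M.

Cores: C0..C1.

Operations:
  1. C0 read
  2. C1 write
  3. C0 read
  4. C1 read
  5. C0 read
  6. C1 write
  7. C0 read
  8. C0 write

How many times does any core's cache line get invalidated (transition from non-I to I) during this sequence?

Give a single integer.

Answer: 3

Derivation:
Op 1: C0 read [C0 read from I: no other sharers -> C0=E (exclusive)] -> [E,I] (invalidations this op: 0; running total: 0)
Op 2: C1 write [C1 write: invalidate ['C0=E'] -> C1=M] -> [I,M] (invalidations this op: 1; running total: 1)
Op 3: C0 read [C0 read from I: others=['C1=M'] -> C0=S, others downsized to S] -> [S,S] (invalidations this op: 0; running total: 1)
Op 4: C1 read [C1 read: already in S, no change] -> [S,S] (invalidations this op: 0; running total: 1)
Op 5: C0 read [C0 read: already in S, no change] -> [S,S] (invalidations this op: 0; running total: 1)
Op 6: C1 write [C1 write: invalidate ['C0=S'] -> C1=M] -> [I,M] (invalidations this op: 1; running total: 2)
Op 7: C0 read [C0 read from I: others=['C1=M'] -> C0=S, others downsized to S] -> [S,S] (invalidations this op: 0; running total: 2)
Op 8: C0 write [C0 write: invalidate ['C1=S'] -> C0=M] -> [M,I] (invalidations this op: 1; running total: 3)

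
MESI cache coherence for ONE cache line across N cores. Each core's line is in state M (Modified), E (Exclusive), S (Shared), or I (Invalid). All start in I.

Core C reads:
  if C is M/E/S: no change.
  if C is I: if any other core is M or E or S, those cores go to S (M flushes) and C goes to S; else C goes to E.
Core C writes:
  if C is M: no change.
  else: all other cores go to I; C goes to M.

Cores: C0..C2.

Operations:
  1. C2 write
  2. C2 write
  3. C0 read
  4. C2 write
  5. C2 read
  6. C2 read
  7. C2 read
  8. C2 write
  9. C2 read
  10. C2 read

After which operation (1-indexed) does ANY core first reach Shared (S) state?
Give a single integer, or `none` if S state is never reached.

Answer: 3

Derivation:
Op 1: C2 write [C2 write: invalidate none -> C2=M] -> [I,I,M]
Op 2: C2 write [C2 write: already M (modified), no change] -> [I,I,M]
Op 3: C0 read [C0 read from I: others=['C2=M'] -> C0=S, others downsized to S] -> [S,I,S]
  -> First S state at op 3; remaining ops need not be traced.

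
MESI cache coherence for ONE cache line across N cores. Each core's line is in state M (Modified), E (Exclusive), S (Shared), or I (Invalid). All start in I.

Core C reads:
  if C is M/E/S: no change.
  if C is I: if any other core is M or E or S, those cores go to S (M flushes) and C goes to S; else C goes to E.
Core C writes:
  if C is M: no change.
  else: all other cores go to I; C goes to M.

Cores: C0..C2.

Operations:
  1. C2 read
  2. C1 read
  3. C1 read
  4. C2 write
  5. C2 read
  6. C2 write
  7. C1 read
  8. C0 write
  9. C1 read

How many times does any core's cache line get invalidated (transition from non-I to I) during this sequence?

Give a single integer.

Answer: 3

Derivation:
Op 1: C2 read [C2 read from I: no other sharers -> C2=E (exclusive)] -> [I,I,E] (invalidations this op: 0; running total: 0)
Op 2: C1 read [C1 read from I: others=['C2=E'] -> C1=S, others downsized to S] -> [I,S,S] (invalidations this op: 0; running total: 0)
Op 3: C1 read [C1 read: already in S, no change] -> [I,S,S] (invalidations this op: 0; running total: 0)
Op 4: C2 write [C2 write: invalidate ['C1=S'] -> C2=M] -> [I,I,M] (invalidations this op: 1; running total: 1)
Op 5: C2 read [C2 read: already in M, no change] -> [I,I,M] (invalidations this op: 0; running total: 1)
Op 6: C2 write [C2 write: already M (modified), no change] -> [I,I,M] (invalidations this op: 0; running total: 1)
Op 7: C1 read [C1 read from I: others=['C2=M'] -> C1=S, others downsized to S] -> [I,S,S] (invalidations this op: 0; running total: 1)
Op 8: C0 write [C0 write: invalidate ['C1=S', 'C2=S'] -> C0=M] -> [M,I,I] (invalidations this op: 2; running total: 3)
Op 9: C1 read [C1 read from I: others=['C0=M'] -> C1=S, others downsized to S] -> [S,S,I] (invalidations this op: 0; running total: 3)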